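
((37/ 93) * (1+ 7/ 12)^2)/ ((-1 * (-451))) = 13357/ 6039792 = 0.00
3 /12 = 1 /4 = 0.25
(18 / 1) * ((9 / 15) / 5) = 54 / 25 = 2.16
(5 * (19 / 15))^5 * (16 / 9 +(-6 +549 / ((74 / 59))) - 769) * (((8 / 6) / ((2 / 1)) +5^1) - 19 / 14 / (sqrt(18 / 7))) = -16479333.70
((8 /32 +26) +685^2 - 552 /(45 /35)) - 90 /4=5625593 /12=468799.42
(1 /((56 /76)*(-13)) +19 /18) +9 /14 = 373 /234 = 1.59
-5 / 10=-1 / 2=-0.50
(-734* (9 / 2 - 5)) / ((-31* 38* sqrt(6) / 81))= -9909* sqrt(6) / 2356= -10.30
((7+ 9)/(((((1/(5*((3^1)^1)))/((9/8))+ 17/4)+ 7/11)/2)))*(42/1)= 7983360/29377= 271.76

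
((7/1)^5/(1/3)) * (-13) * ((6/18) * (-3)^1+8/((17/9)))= -36051015/17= -2120647.94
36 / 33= 12 / 11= 1.09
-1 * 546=-546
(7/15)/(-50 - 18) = -7/1020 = -0.01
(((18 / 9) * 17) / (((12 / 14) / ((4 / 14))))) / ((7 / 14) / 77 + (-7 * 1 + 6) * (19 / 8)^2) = -167552 / 83295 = -2.01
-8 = -8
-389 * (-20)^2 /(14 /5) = -389000 /7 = -55571.43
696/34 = 348/17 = 20.47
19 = 19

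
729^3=387420489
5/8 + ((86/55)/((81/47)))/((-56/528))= -7.93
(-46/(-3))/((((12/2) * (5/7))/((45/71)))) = 161/71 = 2.27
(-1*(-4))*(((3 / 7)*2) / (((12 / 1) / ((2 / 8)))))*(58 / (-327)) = -29 / 2289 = -0.01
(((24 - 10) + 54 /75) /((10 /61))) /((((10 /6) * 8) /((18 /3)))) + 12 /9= 78262 /1875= 41.74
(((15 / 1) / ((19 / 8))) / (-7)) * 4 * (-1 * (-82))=-39360 / 133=-295.94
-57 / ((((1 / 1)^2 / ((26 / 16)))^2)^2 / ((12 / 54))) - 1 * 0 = -542659 / 6144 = -88.32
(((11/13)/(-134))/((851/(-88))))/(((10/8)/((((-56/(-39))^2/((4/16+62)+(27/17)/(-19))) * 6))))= 15688228864/150919018279965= 0.00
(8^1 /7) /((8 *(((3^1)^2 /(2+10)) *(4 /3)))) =1 /7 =0.14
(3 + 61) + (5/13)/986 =820357/12818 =64.00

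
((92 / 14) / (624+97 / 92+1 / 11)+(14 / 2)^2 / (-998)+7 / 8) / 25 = 0.03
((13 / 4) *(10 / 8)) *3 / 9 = 65 / 48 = 1.35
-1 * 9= -9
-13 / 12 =-1.08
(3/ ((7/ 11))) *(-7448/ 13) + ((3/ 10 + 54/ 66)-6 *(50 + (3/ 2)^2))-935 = -2823038/ 715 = -3948.30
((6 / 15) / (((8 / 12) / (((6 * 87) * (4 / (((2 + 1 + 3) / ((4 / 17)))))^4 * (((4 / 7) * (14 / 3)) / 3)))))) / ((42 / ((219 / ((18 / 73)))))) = 3.56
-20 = -20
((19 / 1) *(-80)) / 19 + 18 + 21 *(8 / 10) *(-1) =-394 / 5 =-78.80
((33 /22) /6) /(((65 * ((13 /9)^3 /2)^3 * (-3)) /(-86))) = 22212108036 /689292459245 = 0.03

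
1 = 1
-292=-292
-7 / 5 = -1.40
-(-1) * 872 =872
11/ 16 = 0.69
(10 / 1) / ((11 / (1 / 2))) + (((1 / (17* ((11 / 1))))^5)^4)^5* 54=69460510818927466731352348910039146523798977466648058517369493941772478642184459188756213893182589404877334731063346619799526606456637547465375371610815622596843147485384402213342342462867017021603084246402383289596212769115509 / 152813123801640426808975167602086122352357750426625728738212886671899453012805810215263670565001696690730136408339362563558958534204602604423825817543794369713054924467845684869353153418307437447526785342085243237111668092054001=0.45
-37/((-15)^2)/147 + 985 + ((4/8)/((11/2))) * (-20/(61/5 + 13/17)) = 197432223368/200467575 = 984.86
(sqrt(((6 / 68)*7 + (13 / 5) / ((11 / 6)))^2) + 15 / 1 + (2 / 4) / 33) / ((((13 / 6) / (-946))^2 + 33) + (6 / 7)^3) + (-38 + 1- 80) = -3679773757017927 / 31587944470795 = -116.49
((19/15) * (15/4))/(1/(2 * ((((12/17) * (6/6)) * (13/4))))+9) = 741/1438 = 0.52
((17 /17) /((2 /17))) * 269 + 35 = 4643 /2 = 2321.50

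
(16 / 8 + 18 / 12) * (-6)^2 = 126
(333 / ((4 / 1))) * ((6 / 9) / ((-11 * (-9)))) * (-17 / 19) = -629 / 1254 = -0.50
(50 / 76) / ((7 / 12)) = 150 / 133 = 1.13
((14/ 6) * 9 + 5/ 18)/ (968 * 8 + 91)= 383/ 141030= 0.00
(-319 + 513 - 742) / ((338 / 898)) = -1455.93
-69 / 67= -1.03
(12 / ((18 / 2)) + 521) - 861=-1016 / 3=-338.67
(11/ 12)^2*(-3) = -121/ 48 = -2.52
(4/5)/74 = 0.01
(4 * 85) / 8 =85 / 2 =42.50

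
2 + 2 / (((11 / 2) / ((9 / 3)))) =34 / 11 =3.09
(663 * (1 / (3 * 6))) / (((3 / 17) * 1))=3757 / 18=208.72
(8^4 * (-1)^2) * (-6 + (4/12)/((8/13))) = -67072/3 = -22357.33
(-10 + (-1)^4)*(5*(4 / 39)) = -60 / 13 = -4.62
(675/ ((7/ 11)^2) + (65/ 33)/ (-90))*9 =48514313/ 3234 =15001.33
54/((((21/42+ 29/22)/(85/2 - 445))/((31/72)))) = -164703/32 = -5146.97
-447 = -447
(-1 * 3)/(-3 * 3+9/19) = 19/54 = 0.35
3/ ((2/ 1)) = 3/ 2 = 1.50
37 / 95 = 0.39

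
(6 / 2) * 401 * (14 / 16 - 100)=-953979 / 8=-119247.38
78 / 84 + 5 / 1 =83 / 14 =5.93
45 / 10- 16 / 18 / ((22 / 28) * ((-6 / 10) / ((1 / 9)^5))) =157839097 / 35075106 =4.50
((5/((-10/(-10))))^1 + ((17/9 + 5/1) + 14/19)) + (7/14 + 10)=7909/342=23.13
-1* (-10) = 10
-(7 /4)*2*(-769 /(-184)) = -5383 /368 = -14.63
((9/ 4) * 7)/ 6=21/ 8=2.62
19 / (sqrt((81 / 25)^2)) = 5.86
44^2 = 1936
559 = 559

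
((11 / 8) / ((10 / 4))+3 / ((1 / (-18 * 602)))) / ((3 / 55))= -7151639 / 12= -595969.92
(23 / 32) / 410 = 23 / 13120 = 0.00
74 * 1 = 74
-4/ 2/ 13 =-2/ 13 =-0.15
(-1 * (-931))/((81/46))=42826/81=528.72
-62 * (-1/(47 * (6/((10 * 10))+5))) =3100/11891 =0.26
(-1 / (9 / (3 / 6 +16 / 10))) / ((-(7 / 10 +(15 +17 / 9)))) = 21 / 1583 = 0.01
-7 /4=-1.75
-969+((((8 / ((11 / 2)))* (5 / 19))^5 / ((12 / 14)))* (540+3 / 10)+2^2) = -382755451467285 / 398778220049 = -959.82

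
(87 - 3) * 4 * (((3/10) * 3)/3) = 504/5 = 100.80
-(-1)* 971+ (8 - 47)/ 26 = 1939/ 2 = 969.50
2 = 2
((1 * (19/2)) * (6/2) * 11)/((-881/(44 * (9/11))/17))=-191862/881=-217.78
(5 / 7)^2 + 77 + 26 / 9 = 35456 / 441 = 80.40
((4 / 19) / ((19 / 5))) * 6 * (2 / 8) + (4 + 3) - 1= 2196 / 361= 6.08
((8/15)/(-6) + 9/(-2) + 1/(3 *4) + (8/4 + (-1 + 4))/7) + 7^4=3020483/1260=2397.21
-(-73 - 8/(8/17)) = 90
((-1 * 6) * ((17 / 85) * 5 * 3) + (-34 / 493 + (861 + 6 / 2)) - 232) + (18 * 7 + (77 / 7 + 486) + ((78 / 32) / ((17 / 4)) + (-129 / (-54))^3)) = 3597240373 / 2875176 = 1251.14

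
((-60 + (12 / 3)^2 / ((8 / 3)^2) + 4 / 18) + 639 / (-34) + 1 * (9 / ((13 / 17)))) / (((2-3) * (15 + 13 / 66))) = 5649391 / 1329978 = 4.25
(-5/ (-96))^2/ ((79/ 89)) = 2225/ 728064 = 0.00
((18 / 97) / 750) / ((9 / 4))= 4 / 36375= 0.00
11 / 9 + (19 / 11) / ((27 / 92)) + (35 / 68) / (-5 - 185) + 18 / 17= 6265337 / 767448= 8.16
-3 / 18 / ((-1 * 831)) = 1 / 4986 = 0.00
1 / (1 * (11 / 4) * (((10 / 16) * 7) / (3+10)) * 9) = 416 / 3465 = 0.12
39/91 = 3/7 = 0.43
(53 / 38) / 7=0.20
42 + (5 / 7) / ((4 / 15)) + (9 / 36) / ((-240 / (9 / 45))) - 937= -29982007 / 33600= -892.32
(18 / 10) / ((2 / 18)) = 81 / 5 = 16.20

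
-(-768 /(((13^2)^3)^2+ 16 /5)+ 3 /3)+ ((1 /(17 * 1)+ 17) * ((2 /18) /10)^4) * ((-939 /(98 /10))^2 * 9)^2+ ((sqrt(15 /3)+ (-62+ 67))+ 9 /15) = sqrt(5)+ 38699938271355917623794653 /21745238238162806256680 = 1781.93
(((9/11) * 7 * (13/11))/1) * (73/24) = 19929/968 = 20.59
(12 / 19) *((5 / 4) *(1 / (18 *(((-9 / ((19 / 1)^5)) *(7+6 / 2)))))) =-130321 / 108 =-1206.68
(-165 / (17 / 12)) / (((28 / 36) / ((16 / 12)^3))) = -42240 / 119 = -354.96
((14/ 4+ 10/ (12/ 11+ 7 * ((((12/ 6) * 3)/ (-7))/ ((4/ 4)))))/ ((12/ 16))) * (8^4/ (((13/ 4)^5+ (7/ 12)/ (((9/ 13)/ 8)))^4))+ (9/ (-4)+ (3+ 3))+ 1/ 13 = 166429513124315360529479923555/ 43489114127613450049090149124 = 3.83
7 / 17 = 0.41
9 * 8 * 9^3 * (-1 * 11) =-577368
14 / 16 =7 / 8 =0.88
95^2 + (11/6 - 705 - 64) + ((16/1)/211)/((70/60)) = 8257.90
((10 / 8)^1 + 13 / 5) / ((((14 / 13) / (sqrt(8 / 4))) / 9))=1287 * sqrt(2) / 40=45.50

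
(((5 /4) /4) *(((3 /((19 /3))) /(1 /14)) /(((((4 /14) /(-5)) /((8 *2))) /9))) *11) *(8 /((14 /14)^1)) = -8731800 /19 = -459568.42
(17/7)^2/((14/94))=39.60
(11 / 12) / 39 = 11 / 468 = 0.02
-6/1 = -6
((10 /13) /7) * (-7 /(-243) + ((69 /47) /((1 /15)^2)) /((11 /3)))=113213440 /11432421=9.90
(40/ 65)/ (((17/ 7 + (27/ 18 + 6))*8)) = 14/ 1807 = 0.01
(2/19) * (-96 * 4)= -768/19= -40.42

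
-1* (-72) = 72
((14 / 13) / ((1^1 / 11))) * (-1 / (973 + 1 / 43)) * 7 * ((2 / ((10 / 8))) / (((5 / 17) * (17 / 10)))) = -46354 / 169975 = -0.27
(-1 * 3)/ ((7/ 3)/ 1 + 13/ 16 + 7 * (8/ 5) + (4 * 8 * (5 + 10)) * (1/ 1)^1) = -720/ 118643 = -0.01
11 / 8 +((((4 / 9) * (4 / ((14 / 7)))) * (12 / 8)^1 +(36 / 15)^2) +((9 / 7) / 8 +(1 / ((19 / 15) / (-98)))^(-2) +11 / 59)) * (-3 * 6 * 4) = -534.35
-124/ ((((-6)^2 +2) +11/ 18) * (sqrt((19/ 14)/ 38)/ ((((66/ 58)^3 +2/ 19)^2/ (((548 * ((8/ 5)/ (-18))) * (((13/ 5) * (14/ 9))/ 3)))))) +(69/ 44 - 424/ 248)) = -1118099904894257389292123070122574298800/ 2355343957939623957201241399472552164644703 +574193067605681167903009793762848706772480 * sqrt(7)/ 2355343957939623957201241399472552164644703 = 0.64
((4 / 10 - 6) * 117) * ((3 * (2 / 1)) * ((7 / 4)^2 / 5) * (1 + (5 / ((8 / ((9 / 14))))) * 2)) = -1737099 / 400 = -4342.75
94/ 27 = 3.48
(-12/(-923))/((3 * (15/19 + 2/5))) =380/104299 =0.00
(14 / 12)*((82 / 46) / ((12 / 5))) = 1435 / 1656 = 0.87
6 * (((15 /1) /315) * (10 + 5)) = 30 /7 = 4.29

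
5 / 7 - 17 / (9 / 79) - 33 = -11435 / 63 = -181.51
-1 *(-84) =84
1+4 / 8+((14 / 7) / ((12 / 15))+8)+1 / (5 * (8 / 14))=247 / 20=12.35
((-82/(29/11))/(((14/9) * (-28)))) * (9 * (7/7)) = 36531/5684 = 6.43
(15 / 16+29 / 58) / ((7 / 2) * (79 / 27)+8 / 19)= 11799 / 87512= 0.13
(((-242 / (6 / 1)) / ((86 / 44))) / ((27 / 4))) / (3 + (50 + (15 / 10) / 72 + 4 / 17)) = -2896256 / 50453577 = -0.06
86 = 86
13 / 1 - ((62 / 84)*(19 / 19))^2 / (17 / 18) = 20697 / 1666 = 12.42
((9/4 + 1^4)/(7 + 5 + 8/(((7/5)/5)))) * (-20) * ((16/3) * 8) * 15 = -72800/71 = -1025.35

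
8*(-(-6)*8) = 384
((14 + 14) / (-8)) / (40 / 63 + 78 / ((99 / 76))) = -4851 / 83872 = -0.06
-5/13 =-0.38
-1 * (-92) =92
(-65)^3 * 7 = -1922375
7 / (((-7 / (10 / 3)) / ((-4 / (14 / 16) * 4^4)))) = 3900.95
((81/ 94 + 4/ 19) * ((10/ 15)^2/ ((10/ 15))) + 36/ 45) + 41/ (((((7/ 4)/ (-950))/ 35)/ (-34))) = 354779990291/ 13395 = 26486001.51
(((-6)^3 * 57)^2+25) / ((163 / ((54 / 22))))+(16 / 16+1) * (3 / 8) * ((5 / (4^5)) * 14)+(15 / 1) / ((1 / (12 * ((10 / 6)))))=8383166371689 / 3672064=2282957.59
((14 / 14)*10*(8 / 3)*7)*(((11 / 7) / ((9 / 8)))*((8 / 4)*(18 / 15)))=5632 / 9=625.78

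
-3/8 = -0.38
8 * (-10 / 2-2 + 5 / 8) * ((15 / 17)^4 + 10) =-2657505 / 4913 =-540.91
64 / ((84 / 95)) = 1520 / 21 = 72.38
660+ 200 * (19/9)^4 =30394460/6561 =4632.60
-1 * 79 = -79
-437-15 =-452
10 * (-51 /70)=-51 /7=-7.29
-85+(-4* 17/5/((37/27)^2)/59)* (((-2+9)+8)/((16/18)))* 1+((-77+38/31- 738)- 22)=-4621427789/5007802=-922.85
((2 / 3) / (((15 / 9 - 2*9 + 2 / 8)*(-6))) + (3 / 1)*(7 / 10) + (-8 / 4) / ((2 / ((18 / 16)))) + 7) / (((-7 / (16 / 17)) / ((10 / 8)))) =-184861 / 137802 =-1.34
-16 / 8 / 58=-1 / 29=-0.03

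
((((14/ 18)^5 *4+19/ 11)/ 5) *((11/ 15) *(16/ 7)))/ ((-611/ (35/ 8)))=-3722878/ 541184085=-0.01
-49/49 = -1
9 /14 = 0.64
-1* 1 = -1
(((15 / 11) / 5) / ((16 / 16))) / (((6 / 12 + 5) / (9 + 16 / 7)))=474 / 847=0.56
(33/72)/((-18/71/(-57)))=14839/144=103.05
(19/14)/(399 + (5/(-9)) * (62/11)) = 1881/548674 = 0.00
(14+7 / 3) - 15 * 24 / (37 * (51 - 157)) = 96629 / 5883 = 16.43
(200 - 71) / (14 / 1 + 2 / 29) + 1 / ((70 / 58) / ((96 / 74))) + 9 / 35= 369893 / 35224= 10.50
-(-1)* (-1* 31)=-31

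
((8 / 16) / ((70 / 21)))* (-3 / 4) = -9 / 80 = -0.11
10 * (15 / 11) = 150 / 11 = 13.64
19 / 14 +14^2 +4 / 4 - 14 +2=2609 / 14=186.36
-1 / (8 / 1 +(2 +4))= -1 / 14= -0.07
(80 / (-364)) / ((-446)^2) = -5 / 4525339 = -0.00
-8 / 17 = -0.47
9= 9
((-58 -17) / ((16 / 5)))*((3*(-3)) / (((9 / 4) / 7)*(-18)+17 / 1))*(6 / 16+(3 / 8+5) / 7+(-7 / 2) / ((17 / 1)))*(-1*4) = -752625 / 10676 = -70.50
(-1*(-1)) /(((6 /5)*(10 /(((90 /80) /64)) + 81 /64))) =0.00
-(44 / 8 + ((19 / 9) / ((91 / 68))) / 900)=-2027671 / 368550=-5.50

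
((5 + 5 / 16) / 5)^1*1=17 / 16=1.06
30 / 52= 15 / 26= 0.58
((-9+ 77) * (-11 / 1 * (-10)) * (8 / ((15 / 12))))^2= 2291728384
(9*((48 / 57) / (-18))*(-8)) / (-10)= -32 / 95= -0.34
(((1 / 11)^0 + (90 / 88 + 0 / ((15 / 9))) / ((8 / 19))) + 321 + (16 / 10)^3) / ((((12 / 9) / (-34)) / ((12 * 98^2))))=-5310123982947 / 5500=-965477087.81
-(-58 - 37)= 95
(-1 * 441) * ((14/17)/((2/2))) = -6174/17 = -363.18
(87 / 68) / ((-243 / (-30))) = 145 / 918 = 0.16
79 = 79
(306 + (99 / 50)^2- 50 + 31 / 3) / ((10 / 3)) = 2026903 / 25000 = 81.08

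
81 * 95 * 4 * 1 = 30780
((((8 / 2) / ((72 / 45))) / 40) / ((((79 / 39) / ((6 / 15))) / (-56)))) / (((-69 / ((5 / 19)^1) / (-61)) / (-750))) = 4163250 / 34523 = 120.59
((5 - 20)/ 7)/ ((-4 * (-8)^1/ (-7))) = 15/ 32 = 0.47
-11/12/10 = -11/120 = -0.09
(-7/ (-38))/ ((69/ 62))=217/ 1311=0.17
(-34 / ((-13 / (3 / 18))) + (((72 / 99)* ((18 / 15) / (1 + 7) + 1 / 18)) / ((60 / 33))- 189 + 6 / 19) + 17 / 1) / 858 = -19025111 / 95366700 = -0.20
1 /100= 0.01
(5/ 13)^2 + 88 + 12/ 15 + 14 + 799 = 762146/ 845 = 901.95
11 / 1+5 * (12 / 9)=17.67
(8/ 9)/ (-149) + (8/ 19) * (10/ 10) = 10576/ 25479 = 0.42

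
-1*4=-4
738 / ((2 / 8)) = 2952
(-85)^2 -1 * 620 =6605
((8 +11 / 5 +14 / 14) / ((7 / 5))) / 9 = 0.89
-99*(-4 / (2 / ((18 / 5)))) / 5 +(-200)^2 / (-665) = 274012 / 3325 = 82.41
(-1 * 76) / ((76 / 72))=-72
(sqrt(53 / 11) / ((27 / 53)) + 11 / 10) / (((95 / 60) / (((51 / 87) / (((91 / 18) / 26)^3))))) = 52348032 / 944965 + 18683136 * sqrt(583) / 2078923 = 272.39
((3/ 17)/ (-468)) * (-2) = 1/ 1326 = 0.00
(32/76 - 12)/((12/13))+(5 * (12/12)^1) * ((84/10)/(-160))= -58397/4560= -12.81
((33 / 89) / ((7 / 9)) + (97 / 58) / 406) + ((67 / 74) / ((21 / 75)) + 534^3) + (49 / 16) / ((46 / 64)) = 271579752190927801 / 1783501972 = 152273311.98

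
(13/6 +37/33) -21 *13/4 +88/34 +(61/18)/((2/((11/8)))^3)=-844774531/13787136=-61.27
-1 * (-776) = 776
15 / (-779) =-15 / 779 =-0.02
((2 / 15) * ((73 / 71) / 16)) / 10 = 73 / 85200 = 0.00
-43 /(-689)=43 /689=0.06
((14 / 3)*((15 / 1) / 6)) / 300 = 7 / 180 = 0.04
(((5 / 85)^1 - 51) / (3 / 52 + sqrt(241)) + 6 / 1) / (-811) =-66603906 / 8984367485 + 2341664*sqrt(241) / 8984367485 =-0.00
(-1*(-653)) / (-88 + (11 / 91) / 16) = -950768 / 128117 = -7.42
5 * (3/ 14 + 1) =85/ 14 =6.07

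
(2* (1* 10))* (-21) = -420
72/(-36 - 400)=-18/109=-0.17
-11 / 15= -0.73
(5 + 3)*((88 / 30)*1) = 352 / 15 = 23.47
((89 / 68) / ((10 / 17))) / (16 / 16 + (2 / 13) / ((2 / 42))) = 1157 / 2200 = 0.53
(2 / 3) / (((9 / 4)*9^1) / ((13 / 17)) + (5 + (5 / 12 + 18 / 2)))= 26 / 1595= 0.02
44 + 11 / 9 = 407 / 9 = 45.22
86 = 86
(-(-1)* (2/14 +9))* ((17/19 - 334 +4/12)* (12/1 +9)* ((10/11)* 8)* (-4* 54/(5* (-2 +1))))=-4195418112/209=-20073770.87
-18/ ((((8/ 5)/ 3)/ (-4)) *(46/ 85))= 11475/ 46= 249.46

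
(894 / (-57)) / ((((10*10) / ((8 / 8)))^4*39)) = -149 / 37050000000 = -0.00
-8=-8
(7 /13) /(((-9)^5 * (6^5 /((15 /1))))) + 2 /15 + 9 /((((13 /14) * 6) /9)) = 145963459121 /9948575520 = 14.67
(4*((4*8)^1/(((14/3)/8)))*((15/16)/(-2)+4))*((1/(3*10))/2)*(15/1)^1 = 1356/7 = 193.71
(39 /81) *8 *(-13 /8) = -6.26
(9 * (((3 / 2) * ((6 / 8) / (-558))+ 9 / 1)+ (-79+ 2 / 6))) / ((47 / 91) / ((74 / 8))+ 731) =-1047140367 / 1220886640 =-0.86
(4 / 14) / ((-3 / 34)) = -68 / 21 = -3.24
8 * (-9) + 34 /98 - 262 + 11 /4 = -64857 /196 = -330.90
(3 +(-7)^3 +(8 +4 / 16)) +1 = -330.75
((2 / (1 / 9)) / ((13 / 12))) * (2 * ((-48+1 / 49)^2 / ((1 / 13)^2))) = 31040760816 / 2401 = 12928263.56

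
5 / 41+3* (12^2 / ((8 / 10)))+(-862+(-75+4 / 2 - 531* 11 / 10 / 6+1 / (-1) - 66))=-458567 / 820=-559.23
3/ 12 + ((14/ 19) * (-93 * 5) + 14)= -24957/ 76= -328.38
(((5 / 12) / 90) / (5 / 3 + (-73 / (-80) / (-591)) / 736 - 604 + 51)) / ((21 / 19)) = -27548480 / 3626029545957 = -0.00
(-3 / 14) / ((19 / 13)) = -39 / 266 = -0.15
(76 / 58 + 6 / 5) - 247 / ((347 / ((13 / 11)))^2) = 5297241261 / 2112575905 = 2.51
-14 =-14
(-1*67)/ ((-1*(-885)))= -67/ 885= -0.08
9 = 9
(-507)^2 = 257049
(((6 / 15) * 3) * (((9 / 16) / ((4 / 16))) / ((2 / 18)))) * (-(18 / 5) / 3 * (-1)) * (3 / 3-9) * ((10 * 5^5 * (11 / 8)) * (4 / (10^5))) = -8019 / 20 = -400.95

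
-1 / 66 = -0.02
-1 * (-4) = 4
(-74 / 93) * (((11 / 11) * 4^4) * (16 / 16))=-203.70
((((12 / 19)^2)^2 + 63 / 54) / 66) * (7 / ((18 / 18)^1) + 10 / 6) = 13476619 / 77410674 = 0.17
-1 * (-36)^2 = -1296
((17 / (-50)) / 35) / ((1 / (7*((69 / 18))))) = -391 / 1500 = -0.26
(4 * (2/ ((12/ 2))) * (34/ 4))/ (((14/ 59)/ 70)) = 10030/ 3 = 3343.33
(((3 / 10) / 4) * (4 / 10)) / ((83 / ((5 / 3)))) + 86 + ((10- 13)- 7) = 126161 / 1660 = 76.00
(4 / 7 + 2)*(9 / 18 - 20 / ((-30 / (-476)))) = -814.71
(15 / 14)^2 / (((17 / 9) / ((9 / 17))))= 18225 / 56644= 0.32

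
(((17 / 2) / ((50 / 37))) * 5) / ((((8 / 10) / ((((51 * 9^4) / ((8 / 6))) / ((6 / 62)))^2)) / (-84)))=-1421260727006054529 / 64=-22207198859469602.02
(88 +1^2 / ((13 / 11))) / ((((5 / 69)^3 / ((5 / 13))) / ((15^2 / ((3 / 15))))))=17074255275 / 169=101031096.30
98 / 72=49 / 36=1.36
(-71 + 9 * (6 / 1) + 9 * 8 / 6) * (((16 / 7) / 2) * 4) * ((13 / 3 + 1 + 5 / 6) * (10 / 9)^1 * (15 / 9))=-148000 / 567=-261.02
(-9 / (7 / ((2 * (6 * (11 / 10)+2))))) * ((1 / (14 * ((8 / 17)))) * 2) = -6579 / 980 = -6.71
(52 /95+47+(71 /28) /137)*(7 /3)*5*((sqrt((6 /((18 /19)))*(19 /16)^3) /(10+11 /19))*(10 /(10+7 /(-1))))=31287792385*sqrt(3) /95167872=569.44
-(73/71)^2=-5329/5041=-1.06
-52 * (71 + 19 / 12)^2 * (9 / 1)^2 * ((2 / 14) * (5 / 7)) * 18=-3994244865 / 98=-40757600.66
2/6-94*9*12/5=-30451/15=-2030.07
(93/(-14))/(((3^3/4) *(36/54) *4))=-31/84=-0.37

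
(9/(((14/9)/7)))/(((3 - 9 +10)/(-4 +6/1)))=81/4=20.25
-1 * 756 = -756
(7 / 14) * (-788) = -394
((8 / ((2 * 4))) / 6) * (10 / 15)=1 / 9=0.11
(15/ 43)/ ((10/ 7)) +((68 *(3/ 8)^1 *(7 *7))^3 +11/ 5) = 3355345366489/ 1720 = 1950782189.82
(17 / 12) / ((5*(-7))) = -17 / 420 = -0.04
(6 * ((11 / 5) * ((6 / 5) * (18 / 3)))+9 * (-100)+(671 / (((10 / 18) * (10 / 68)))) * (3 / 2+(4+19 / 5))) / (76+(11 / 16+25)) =151152624 / 203375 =743.22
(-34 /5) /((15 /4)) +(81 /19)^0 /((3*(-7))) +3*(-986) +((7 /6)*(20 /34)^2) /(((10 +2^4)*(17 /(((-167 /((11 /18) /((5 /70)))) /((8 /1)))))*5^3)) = -8733803246149 /2950747800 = -2959.86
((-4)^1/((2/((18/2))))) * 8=-144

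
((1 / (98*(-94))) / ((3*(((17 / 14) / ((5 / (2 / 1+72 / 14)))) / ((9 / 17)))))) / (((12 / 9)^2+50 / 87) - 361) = 783 / 25429277620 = 0.00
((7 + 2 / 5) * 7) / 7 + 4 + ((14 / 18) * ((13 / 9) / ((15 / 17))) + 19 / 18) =33361 / 2430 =13.73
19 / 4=4.75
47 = 47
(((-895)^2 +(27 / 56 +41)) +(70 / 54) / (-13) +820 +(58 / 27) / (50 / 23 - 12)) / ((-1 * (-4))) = 1781091811253 / 8884512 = 200471.54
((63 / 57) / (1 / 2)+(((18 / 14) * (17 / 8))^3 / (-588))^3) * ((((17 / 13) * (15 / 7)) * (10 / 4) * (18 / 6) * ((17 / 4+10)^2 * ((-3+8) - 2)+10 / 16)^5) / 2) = 579314653974617275252147991805580391340283354275 / 295743599929856826870688378781696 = 1958840881466299.15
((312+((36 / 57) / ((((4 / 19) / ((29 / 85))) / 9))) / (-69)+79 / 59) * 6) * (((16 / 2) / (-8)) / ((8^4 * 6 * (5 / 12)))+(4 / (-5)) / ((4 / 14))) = -1553790701517 / 295283200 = -5262.04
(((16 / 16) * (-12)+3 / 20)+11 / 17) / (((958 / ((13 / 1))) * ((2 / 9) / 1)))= -445653 / 651440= -0.68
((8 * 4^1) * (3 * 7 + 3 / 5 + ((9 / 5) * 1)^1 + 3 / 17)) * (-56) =-42249.04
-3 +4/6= -7/3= -2.33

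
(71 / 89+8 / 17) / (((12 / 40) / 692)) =13279480 / 4539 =2925.64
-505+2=-503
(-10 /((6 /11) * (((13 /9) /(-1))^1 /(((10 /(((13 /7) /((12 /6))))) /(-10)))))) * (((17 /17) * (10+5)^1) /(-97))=34650 /16393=2.11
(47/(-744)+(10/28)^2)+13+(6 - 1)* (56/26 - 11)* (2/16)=892825/118482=7.54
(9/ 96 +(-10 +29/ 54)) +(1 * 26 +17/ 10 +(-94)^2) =38250709/ 4320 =8854.33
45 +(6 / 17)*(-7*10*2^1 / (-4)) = 975 / 17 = 57.35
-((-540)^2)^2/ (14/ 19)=-807790320000/ 7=-115398617142.86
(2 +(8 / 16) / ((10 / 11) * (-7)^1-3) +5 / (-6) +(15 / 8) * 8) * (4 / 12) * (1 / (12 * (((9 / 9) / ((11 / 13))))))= 4213 / 11124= 0.38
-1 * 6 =-6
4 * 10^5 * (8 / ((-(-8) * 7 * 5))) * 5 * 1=400000 / 7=57142.86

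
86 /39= 2.21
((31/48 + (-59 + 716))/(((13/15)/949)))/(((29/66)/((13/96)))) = 1647639565/7424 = 221934.21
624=624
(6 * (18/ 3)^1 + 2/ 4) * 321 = 23433/ 2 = 11716.50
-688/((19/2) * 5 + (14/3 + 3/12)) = -13.13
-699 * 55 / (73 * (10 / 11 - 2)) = 140965 / 292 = 482.76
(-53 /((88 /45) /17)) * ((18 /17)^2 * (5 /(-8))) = 965925 /2992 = 322.84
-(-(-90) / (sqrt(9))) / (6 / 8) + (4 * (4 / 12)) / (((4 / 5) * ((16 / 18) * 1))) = -305 / 8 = -38.12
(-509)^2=259081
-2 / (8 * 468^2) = -1 / 876096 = -0.00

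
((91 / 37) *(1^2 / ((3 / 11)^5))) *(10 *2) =293112820 / 8991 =32600.69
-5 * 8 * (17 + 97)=-4560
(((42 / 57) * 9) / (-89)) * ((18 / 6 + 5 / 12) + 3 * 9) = -7665 / 3382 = -2.27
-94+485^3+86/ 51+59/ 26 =151275430351/ 1326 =114084034.96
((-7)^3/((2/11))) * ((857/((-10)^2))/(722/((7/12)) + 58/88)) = -248976497/19070950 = -13.06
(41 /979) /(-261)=-41 /255519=-0.00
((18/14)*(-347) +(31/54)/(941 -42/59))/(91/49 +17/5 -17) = 46778697155/1231256538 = 37.99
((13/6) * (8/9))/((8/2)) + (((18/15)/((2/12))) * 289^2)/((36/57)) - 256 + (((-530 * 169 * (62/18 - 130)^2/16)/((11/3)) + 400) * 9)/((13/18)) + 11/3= -23456821330457/77220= -303766140.00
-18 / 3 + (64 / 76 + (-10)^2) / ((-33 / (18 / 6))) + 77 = 12923 / 209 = 61.83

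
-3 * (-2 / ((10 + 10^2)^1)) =3 / 55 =0.05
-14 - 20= -34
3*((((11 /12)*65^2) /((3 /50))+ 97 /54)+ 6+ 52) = 1744427 /9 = 193825.22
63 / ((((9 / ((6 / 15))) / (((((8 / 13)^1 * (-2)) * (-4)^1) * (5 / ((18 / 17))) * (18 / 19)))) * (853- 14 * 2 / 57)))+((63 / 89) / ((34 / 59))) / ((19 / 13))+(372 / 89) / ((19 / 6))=81091189005 / 36319477246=2.23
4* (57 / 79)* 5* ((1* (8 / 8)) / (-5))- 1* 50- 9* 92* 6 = -396650 / 79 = -5020.89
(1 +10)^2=121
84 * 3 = 252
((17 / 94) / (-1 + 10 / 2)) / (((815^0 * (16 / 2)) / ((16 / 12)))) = 17 / 2256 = 0.01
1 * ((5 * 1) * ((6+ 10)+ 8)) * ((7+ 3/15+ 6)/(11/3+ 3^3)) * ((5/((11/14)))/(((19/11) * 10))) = 8316/437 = 19.03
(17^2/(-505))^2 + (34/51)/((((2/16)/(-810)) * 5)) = -220258079/255025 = -863.67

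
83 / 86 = 0.97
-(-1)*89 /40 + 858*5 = 171689 /40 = 4292.22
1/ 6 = 0.17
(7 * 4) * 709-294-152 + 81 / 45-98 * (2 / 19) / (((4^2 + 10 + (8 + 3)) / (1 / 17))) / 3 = 3479138287 / 179265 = 19407.79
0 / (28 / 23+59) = 0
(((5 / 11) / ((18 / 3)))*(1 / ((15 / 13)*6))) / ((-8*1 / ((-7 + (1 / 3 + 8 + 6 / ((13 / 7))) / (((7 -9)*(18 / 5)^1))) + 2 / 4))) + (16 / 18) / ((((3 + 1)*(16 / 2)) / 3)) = 96917 / 1026432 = 0.09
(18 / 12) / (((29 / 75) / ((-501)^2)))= 56475225 / 58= 973710.78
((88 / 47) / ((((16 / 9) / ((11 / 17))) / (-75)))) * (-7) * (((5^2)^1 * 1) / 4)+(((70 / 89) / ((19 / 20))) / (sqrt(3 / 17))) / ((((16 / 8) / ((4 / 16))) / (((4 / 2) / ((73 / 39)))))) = 4550 * sqrt(51) / 123443+14293125 / 6392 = 2236.36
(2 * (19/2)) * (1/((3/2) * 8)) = 1.58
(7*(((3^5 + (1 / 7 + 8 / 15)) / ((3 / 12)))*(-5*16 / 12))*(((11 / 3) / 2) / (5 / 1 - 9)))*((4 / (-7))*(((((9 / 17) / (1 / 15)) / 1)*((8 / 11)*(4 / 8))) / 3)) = -4093760 / 357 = -11467.11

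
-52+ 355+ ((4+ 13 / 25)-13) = 7363 / 25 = 294.52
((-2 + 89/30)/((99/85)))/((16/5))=2465/9504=0.26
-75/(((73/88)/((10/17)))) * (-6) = 396000/1241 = 319.10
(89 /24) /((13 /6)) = 1.71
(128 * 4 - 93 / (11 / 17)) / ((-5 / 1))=-4051 / 55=-73.65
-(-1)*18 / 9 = 2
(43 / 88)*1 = 43 / 88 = 0.49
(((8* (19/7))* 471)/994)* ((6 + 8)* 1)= 71592/497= 144.05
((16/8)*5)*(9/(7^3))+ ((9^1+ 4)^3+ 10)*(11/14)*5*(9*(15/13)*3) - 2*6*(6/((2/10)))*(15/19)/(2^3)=45762845985/169442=270079.71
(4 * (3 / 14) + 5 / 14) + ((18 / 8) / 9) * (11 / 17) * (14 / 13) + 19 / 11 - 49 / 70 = 411091 / 170170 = 2.42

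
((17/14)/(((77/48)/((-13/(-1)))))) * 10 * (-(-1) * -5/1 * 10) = -2652000/539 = -4920.22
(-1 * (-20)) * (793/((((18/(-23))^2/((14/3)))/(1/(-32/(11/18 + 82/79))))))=-34430216275/5528736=-6227.50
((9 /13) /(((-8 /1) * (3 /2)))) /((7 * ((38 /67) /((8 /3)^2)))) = -536 /5187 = -0.10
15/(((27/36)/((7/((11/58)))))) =8120/11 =738.18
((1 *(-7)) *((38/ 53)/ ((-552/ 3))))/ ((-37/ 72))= -2394/ 45103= -0.05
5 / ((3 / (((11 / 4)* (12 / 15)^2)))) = 44 / 15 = 2.93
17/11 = 1.55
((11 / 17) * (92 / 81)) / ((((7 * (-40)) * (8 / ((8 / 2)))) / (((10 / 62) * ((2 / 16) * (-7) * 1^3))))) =253 / 1365984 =0.00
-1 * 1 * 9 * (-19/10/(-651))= -57/2170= -0.03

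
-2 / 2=-1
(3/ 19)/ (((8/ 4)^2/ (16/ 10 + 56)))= 216/ 95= 2.27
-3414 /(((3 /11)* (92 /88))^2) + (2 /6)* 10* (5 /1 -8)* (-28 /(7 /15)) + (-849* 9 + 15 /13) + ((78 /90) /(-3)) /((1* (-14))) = -212443235819 /4332510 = -49034.68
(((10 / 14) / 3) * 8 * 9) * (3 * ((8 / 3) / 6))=160 / 7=22.86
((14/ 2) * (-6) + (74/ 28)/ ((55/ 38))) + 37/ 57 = -867374/ 21945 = -39.52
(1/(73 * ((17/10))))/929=10/1152889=0.00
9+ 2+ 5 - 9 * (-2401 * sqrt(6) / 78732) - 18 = -2+ 2401 * sqrt(6) / 8748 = -1.33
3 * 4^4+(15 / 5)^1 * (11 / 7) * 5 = 5541 / 7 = 791.57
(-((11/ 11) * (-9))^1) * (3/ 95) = 27/ 95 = 0.28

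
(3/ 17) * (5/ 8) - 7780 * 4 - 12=-31131.89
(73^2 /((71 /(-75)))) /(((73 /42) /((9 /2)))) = -14574.30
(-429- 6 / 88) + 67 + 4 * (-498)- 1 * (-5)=-103359 / 44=-2349.07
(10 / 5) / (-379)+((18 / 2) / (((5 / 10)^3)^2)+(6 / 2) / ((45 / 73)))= 3302197 / 5685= 580.86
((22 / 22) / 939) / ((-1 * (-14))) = 1 / 13146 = 0.00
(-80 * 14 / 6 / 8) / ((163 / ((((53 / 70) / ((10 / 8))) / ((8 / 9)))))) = -159 / 1630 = -0.10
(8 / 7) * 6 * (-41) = -1968 / 7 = -281.14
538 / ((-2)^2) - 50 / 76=2543 / 19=133.84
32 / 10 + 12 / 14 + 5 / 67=9689 / 2345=4.13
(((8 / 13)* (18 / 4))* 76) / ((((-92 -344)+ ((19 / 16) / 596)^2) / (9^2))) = -2239190728704 / 57269028115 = -39.10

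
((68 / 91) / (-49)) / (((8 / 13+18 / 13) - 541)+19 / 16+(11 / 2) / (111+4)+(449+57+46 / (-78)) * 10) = -375360 / 111163695601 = -0.00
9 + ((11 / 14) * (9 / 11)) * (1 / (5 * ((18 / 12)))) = 318 / 35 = 9.09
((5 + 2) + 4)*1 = 11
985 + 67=1052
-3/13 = -0.23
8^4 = 4096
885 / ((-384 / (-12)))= 885 / 32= 27.66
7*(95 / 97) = 665 / 97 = 6.86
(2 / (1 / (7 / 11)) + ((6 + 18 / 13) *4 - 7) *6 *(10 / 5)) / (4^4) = 19429 / 18304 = 1.06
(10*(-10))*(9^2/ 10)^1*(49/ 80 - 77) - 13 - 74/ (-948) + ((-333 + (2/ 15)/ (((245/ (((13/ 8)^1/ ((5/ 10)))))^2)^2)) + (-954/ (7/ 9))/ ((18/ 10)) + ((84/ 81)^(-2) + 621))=11197567661720643773/ 182167711600000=61468.45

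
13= 13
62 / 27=2.30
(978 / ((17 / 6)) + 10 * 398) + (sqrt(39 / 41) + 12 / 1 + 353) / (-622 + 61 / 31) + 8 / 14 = 9892932359 / 2287299 - 31 * sqrt(1599) / 788061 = 4325.16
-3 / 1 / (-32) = 3 / 32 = 0.09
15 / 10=3 / 2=1.50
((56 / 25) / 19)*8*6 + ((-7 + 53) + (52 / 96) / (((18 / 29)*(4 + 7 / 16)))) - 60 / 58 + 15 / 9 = 1386028084 / 26406675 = 52.49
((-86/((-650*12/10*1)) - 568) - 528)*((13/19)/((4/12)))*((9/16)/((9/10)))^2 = -2136985/2432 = -878.69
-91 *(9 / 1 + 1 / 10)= -8281 / 10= -828.10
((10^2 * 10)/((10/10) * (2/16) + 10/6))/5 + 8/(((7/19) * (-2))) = 30332/301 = 100.77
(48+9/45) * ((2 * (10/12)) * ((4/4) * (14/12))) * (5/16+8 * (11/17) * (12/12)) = 514.44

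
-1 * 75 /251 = -75 /251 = -0.30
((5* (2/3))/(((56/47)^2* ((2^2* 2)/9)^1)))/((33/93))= 1027185/137984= 7.44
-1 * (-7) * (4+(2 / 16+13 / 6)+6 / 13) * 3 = 14749 / 104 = 141.82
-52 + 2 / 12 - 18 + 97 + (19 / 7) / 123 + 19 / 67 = 3169591 / 115374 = 27.47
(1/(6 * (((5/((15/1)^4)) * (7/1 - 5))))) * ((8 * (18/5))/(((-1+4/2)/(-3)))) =-72900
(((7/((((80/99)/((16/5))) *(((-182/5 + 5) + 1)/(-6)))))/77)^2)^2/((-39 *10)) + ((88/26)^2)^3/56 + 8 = 245491513126875512503/7045187247716800000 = 34.85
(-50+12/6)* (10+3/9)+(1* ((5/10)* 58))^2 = 345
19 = 19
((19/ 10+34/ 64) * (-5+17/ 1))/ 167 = 1167/ 6680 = 0.17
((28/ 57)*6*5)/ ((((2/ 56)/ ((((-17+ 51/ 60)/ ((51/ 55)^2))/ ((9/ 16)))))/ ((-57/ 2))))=180241600/ 459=392683.22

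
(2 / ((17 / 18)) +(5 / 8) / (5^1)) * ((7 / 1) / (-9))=-1.74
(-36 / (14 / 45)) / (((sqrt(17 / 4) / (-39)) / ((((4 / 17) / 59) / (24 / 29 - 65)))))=-7328880 * sqrt(17) / 222123377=-0.14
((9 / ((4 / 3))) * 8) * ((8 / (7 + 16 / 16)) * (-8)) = -432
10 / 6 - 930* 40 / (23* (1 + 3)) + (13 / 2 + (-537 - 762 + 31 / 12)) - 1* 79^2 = -729891 / 92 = -7933.60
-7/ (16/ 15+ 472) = -105/ 7096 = -0.01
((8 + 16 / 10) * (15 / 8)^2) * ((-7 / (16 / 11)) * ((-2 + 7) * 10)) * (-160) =1299375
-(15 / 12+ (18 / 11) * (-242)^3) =92765371 / 4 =23191342.75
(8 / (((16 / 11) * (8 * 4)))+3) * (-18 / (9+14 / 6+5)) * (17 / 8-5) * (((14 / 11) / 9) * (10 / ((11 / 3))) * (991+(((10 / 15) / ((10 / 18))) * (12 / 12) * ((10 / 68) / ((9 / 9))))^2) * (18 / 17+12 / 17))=16118505225 / 2377892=6778.48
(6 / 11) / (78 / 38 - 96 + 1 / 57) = -171 / 29447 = -0.01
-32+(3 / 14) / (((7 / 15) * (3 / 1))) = -31.85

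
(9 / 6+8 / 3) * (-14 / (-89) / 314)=175 / 83838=0.00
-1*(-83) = 83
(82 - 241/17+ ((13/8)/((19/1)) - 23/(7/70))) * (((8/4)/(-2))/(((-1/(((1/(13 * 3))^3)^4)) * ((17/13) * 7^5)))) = -418843/703175228178059025695065032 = -0.00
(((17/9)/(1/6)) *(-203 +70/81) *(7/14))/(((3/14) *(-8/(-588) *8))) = -49110.58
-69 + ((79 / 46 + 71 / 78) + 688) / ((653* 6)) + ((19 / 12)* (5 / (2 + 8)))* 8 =-62.49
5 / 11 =0.45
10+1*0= 10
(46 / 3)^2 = 2116 / 9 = 235.11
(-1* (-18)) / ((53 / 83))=1494 / 53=28.19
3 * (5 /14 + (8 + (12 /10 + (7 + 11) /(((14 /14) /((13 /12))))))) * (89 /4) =271539 /140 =1939.56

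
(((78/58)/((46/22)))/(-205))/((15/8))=-1144/683675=-0.00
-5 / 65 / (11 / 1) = -1 / 143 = -0.01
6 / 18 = 1 / 3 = 0.33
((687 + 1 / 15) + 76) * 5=11446 / 3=3815.33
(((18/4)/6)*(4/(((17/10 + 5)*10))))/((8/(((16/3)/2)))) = 1/67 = 0.01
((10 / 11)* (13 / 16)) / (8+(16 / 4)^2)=65 / 2112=0.03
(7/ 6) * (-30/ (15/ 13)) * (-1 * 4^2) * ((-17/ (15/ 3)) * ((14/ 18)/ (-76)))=43316/ 2565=16.89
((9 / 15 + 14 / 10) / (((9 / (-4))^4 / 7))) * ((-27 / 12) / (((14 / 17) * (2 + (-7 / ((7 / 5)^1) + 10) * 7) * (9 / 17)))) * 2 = -36992 / 242757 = -0.15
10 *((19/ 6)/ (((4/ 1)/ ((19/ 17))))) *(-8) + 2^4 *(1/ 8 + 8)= 59.22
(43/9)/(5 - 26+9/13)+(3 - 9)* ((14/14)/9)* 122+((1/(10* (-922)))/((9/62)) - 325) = -406.57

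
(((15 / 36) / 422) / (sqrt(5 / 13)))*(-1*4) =-sqrt(65) / 1266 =-0.01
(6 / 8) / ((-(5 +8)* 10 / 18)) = -27 / 260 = -0.10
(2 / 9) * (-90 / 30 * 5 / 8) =-5 / 12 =-0.42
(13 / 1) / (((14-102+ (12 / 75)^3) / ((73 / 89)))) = -14828125 / 122369304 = -0.12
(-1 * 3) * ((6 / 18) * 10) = -10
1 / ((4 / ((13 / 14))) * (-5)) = -13 / 280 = -0.05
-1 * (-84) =84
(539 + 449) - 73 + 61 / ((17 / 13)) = 16348 / 17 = 961.65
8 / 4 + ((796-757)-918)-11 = -888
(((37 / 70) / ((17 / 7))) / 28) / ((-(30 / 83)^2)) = -254893 / 4284000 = -0.06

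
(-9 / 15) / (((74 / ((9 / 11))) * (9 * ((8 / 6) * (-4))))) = 9 / 65120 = 0.00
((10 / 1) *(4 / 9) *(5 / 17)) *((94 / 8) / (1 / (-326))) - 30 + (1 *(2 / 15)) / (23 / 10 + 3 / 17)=-324457022 / 64413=-5037.14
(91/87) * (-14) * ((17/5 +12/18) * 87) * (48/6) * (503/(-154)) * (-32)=-714791168/165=-4332067.68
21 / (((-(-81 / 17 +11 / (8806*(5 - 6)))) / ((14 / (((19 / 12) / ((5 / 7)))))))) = 22191120 / 797411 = 27.83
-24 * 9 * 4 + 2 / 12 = -5183 / 6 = -863.83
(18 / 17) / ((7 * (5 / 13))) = 234 / 595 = 0.39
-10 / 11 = -0.91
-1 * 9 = -9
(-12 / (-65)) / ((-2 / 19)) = -114 / 65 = -1.75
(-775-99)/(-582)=437/291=1.50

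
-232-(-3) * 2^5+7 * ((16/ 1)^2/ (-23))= -213.91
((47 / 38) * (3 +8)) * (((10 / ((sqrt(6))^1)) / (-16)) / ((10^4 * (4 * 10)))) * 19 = -517 * sqrt(6) / 7680000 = -0.00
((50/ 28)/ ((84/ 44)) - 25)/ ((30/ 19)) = -26885/ 1764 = -15.24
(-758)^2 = 574564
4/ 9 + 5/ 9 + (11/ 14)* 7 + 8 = 29/ 2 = 14.50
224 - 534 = -310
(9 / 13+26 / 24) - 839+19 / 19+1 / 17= -2217511 / 2652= -836.17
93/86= 1.08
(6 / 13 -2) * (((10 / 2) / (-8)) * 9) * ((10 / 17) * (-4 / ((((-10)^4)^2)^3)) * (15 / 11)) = -27 / 972400000000000000000000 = -0.00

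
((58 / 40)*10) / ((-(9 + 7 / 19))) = -551 / 356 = -1.55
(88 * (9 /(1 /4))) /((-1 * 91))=-3168 /91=-34.81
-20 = -20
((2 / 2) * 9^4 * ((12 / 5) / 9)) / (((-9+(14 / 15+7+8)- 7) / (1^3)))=-26244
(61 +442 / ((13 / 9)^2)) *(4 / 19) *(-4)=-56752 / 247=-229.77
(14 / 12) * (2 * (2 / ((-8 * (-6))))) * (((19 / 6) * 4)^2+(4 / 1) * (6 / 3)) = 2653 / 162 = 16.38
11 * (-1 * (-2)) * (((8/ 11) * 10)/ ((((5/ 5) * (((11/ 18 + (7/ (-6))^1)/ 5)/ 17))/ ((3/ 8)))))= -9180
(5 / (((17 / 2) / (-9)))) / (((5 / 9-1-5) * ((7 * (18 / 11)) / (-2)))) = -990 / 5831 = -0.17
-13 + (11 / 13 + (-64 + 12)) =-834 / 13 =-64.15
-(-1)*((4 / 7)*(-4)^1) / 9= -16 / 63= -0.25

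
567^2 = 321489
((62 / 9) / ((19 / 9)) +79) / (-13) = -1563 / 247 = -6.33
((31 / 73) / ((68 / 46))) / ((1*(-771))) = -713 / 1913622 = -0.00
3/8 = 0.38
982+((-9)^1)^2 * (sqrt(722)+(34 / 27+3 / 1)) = 3503.47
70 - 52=18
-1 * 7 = -7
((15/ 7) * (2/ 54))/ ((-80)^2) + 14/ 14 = 80641/ 80640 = 1.00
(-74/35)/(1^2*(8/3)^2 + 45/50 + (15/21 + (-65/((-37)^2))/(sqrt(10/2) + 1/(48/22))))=-37880406540605196/156408163461923591 -43011447897600*sqrt(5)/156408163461923591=-0.24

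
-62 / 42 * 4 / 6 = -62 / 63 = -0.98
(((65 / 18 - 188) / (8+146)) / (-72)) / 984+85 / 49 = 2384766913 / 1374734592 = 1.73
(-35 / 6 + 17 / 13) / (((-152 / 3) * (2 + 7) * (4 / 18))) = 353 / 7904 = 0.04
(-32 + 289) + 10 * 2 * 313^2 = 1959637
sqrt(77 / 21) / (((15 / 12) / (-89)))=-356* sqrt(33) / 15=-136.34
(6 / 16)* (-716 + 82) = -951 / 4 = -237.75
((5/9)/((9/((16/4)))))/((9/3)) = 20/243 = 0.08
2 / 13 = 0.15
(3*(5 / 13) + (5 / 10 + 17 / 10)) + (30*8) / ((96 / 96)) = 15818 / 65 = 243.35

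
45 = 45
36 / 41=0.88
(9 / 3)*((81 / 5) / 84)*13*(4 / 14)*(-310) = -32643 / 49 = -666.18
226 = 226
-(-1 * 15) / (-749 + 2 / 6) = -45 / 2246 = -0.02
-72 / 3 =-24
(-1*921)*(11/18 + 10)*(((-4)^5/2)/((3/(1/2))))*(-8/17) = -60044288/153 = -392446.33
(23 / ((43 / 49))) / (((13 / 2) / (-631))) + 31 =-1404945 / 559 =-2513.32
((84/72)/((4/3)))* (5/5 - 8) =-49/8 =-6.12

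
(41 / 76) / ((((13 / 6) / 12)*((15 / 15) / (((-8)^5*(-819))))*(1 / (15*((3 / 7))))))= 9794027520 / 19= 515475132.63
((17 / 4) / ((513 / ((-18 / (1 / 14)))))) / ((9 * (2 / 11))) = -1309 / 1026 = -1.28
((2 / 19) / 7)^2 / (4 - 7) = -4 / 53067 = -0.00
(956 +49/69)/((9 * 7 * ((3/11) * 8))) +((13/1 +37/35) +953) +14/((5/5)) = 515389363/521640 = 988.02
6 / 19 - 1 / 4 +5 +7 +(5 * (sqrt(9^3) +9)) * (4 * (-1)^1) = -53803 / 76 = -707.93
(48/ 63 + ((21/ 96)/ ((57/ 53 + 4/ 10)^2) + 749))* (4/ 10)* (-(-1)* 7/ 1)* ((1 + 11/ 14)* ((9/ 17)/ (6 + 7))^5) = 7581683562007725/ 18053561990823739744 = 0.00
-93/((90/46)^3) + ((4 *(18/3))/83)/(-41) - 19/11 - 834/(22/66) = -2860933334266/1137027375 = -2516.15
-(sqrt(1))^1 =-1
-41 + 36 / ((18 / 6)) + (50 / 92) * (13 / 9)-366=-163205 / 414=-394.21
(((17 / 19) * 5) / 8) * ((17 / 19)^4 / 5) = 0.07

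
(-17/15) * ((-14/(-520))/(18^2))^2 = -833/106445664000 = -0.00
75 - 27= 48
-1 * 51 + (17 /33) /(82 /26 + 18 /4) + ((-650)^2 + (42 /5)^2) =69367159813 /164175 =422519.63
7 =7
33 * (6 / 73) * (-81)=-16038 / 73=-219.70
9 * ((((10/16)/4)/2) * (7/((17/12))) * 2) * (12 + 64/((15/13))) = 15939/34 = 468.79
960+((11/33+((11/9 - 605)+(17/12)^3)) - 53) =529457/1728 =306.40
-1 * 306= -306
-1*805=-805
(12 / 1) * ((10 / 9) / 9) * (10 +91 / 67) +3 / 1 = 19.83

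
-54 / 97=-0.56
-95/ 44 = -2.16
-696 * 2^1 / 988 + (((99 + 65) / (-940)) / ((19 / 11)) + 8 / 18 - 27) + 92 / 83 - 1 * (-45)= 782335949 / 43359615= 18.04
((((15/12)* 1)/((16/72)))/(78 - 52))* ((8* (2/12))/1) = 0.29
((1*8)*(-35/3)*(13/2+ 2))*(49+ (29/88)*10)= -456365/11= -41487.73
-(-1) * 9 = 9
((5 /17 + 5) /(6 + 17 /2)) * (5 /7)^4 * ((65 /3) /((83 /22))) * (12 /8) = 80437500 /98246519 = 0.82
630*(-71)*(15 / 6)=-111825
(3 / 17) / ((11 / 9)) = 27 / 187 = 0.14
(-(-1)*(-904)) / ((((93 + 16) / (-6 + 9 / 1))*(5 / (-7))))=34.83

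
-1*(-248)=248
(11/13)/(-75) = -0.01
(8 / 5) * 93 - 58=454 / 5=90.80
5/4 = 1.25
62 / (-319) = -62 / 319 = -0.19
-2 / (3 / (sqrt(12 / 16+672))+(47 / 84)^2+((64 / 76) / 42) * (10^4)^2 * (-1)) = 71892624384 * sqrt(299) / 21603771813481184415263075+21549765748773513888 / 21603771813481184415263075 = 0.00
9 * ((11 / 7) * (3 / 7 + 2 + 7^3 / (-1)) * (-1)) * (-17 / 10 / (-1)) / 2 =1003068 / 245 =4094.16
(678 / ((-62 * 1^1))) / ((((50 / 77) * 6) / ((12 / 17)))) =-26103 / 13175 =-1.98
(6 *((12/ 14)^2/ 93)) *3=216/ 1519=0.14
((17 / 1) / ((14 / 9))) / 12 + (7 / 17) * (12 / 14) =1203 / 952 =1.26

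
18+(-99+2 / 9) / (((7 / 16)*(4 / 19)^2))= -45685 / 9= -5076.11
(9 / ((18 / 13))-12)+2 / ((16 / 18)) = -13 / 4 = -3.25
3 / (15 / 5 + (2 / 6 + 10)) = 9 / 40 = 0.22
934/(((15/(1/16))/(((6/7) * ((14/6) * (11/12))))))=5137/720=7.13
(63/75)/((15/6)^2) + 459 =286959/625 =459.13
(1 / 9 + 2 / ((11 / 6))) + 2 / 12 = 271 / 198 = 1.37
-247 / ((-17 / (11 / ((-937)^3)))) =-2717 / 13985168201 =-0.00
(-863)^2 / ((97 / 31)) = 23087839 / 97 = 238018.96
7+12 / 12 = 8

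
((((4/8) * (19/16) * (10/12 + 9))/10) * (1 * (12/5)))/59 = 0.02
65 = 65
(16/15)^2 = 256/225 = 1.14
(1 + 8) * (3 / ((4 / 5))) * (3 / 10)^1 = 81 / 8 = 10.12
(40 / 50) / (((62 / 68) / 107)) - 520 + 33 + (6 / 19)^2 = -21991233 / 55955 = -393.02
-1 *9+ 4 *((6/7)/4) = -57/7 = -8.14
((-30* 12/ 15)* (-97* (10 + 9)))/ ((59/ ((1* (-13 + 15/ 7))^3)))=-19416786432/ 20237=-959469.61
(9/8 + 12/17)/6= 83/272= 0.31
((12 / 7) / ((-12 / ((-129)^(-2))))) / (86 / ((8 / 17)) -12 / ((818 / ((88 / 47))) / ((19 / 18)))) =-76892 / 1636617149979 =-0.00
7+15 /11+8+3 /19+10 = 5543 /209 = 26.52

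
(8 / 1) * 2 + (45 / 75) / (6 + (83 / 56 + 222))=1028248 / 64255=16.00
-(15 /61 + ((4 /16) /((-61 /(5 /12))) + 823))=-823.24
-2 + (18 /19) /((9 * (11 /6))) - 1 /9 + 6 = 7423 /1881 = 3.95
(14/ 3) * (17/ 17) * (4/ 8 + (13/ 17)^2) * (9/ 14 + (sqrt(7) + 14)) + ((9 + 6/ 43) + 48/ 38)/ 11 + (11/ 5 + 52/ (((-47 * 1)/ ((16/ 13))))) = 1463 * sqrt(7)/ 289 + 92664016437/ 1220704210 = 89.30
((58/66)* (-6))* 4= -232/11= -21.09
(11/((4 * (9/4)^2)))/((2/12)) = 88/27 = 3.26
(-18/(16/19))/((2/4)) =-171/4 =-42.75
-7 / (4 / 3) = -21 / 4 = -5.25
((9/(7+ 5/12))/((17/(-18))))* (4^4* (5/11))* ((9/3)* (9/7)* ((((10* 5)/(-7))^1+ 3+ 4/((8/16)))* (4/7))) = -7255941120/5708549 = -1271.07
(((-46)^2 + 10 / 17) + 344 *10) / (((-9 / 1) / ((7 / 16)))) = -330617 / 1224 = -270.11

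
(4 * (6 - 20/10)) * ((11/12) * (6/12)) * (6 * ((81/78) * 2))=1188/13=91.38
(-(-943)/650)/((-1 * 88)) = -943/57200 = -0.02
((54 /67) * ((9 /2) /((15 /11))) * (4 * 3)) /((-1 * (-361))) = 10692 /120935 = 0.09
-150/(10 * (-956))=15/956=0.02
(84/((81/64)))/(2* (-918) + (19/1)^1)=-1792/49059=-0.04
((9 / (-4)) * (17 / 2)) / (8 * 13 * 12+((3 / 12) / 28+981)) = -2142 / 249649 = -0.01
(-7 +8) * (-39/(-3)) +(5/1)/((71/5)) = 948/71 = 13.35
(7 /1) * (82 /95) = 574 /95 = 6.04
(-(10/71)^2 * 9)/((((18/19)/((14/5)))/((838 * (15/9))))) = -11145400/15123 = -736.98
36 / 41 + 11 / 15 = 991 / 615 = 1.61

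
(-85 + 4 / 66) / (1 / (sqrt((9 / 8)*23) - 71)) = 199013 / 33 - 2803*sqrt(46) / 44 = 5598.63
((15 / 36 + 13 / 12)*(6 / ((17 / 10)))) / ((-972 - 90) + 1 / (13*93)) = -108810 / 21827269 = -0.00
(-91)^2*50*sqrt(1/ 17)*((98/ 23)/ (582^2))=1.26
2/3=0.67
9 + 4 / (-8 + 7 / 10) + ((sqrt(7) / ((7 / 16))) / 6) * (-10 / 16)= 617 / 73-5 * sqrt(7) / 21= 7.82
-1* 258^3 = -17173512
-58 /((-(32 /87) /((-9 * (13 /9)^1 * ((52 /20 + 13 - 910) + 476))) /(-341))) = -5849472057 /20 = -292473602.85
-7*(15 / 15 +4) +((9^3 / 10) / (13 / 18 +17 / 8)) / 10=-166253 / 5125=-32.44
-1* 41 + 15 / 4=-149 / 4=-37.25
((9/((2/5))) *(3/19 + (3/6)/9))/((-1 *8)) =-365/608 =-0.60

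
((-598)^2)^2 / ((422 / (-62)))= -3964299245296 / 211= -18788148081.97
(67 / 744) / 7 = 67 / 5208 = 0.01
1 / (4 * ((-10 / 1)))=-1 / 40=-0.02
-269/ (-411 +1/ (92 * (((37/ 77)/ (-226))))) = 457838/ 708223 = 0.65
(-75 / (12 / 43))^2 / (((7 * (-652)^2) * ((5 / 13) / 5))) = 15023125 / 47611648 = 0.32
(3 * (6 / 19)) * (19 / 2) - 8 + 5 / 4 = 9 / 4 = 2.25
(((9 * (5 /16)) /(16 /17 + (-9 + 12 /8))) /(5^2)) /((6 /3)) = -0.01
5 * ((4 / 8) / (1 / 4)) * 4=40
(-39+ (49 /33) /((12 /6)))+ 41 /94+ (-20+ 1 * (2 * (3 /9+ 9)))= -20243 /517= -39.15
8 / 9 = 0.89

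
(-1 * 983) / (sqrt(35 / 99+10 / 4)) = -2949 * sqrt(12430) / 565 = -581.92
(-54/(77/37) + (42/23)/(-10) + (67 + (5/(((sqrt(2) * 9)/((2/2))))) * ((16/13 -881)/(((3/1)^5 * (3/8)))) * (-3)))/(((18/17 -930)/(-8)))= 1944290 * sqrt(2)/28061397 + 3076133/8739885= 0.45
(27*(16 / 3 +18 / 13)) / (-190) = -1179 / 1235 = -0.95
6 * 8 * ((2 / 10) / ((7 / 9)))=432 / 35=12.34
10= 10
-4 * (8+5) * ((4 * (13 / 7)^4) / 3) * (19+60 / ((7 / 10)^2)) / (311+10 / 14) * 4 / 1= -82349817056 / 55009311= -1497.02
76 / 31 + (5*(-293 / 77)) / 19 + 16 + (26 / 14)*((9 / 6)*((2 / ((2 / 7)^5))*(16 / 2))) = 23427.20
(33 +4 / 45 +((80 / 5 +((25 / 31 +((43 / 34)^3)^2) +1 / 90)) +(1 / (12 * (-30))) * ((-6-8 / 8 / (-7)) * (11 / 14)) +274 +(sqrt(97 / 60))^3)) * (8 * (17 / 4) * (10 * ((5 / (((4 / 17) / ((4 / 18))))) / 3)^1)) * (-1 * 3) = -173181913430126795 / 328842890208-28033 * sqrt(1455) / 324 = -529940.61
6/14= 3/7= 0.43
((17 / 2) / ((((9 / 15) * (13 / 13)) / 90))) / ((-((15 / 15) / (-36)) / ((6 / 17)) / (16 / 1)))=259200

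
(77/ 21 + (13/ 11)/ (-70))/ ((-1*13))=-8431/ 30030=-0.28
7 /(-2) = -7 /2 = -3.50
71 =71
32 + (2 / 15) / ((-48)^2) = 552961 / 17280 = 32.00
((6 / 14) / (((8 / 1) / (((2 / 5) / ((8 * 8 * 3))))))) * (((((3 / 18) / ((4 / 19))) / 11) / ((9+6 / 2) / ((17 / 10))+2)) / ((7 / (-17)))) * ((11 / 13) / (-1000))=5491 / 3013570560000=0.00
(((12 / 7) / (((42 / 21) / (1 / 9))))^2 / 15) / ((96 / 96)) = 4 / 6615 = 0.00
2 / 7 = 0.29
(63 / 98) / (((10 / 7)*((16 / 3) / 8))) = 27 / 40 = 0.68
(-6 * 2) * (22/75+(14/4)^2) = -3763/25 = -150.52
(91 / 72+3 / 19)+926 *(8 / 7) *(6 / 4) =15214831 / 9576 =1588.85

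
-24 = -24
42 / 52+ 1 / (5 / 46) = 1301 / 130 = 10.01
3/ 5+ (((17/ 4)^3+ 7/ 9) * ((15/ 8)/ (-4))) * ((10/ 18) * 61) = -340404737/ 276480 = -1231.21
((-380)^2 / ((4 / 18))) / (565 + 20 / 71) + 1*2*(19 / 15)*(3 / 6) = 138559913 / 120405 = 1150.78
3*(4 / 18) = 2 / 3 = 0.67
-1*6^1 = -6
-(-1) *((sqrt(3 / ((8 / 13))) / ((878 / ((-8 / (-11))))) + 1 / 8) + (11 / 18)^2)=sqrt(78) / 4829 + 323 / 648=0.50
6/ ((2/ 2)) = 6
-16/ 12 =-4/ 3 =-1.33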